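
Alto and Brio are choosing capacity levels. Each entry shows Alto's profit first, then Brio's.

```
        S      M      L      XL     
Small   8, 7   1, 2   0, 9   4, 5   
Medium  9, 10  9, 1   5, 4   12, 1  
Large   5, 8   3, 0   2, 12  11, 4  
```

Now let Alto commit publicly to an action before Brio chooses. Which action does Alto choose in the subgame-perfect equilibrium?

Work backward from Brio's decision.
- Small → Brio plays L (best of 7, 2, 9, 5); Alto gets 0.
- Medium → Brio plays S (best of 10, 1, 4, 1); Alto gets 9.
- Large → Brio plays L (best of 8, 0, 12, 4); Alto gets 2.
Alto's induced payoffs are 0, 9, 2, so Alto commits to Medium. Subgame-perfect outcome: (Medium, S) with payoffs (9, 10).

Medium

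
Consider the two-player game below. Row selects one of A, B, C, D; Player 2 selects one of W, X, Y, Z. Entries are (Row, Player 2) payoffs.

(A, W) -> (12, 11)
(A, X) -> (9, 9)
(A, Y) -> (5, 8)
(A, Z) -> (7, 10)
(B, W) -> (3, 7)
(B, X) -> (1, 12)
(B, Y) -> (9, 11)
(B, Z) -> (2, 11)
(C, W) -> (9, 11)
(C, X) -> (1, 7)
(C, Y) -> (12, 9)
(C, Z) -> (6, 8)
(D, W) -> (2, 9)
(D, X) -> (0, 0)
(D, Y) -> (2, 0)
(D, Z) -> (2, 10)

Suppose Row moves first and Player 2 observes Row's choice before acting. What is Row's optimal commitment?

Backward induction with Row moving first.
- A → Player 2 plays W (best of 11, 9, 8, 10); Row gets 12.
- B → Player 2 plays X (best of 7, 12, 11, 11); Row gets 1.
- C → Player 2 plays W (best of 11, 7, 9, 8); Row gets 9.
- D → Player 2 plays Z (best of 9, 0, 0, 10); Row gets 2.
Row's induced payoffs are 12, 1, 9, 2, so Row commits to A. Subgame-perfect outcome: (A, W) with payoffs (12, 11).

A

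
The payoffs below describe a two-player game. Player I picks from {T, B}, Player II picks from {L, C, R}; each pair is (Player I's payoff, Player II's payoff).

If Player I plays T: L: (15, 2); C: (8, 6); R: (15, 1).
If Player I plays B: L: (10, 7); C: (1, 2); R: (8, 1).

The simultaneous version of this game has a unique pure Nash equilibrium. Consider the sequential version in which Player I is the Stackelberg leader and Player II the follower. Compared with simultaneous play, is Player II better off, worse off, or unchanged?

better off

Player II best-responds to each possible Player I move:
- T: BR = C, leader payoff 8.
- B: BR = L, leader payoff 10.
Among 8, 10, the best is 10 at B. Subgame-perfect outcome: (B, L) with payoffs (10, 7).
Under simultaneous play:
Player I's best replies: L→T; C→T; R→T.
Player II's best replies: T→C; B→L.
The unique mutual best reply is (T, C), giving (8, 6).
Player II earns 7 sequentially versus 6 at the Nash outcome: better off.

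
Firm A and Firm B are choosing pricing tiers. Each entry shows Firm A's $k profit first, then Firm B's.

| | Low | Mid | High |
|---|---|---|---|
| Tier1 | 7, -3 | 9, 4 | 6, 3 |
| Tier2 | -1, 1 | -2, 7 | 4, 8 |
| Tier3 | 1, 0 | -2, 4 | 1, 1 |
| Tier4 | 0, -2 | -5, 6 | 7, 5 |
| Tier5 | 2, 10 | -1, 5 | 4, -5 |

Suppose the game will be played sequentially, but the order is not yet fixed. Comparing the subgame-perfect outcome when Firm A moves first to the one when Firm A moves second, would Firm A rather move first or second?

first

If Firm A leads: Firm B's best replies are Tier1→Mid, Tier2→High, Tier3→Mid, Tier4→Mid, Tier5→Low; Firm A's induced payoffs 9, 4, -2, -5, 2; outcome (Tier1, Mid), payoffs (9, 4).
If Firm B leads: Firm A's best replies are Low→Tier1, Mid→Tier1, High→Tier4; Firm B's induced payoffs -3, 4, 5; outcome (Tier4, High), payoffs (7, 5).
Firm A gets 9 moving first and 7 moving second, so Firm A prefers to move first.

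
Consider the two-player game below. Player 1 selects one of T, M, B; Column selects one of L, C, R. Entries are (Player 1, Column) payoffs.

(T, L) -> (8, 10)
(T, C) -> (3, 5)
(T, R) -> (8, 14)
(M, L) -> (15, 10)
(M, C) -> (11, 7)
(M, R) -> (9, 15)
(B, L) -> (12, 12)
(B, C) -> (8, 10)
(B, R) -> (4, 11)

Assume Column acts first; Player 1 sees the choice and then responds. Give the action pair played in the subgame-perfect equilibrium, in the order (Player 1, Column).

Backward induction with Column moving first.
- L: Player 1 compares 8, 15, 12 and picks M; Column would get 10.
- C: Player 1 compares 3, 11, 8 and picks M; Column would get 7.
- R: Player 1 compares 8, 9, 4 and picks M; Column would get 15.
Maximizing over 10, 7, 15, Column chooses R. Subgame-perfect outcome: (M, R) with payoffs (9, 15).

(M, R)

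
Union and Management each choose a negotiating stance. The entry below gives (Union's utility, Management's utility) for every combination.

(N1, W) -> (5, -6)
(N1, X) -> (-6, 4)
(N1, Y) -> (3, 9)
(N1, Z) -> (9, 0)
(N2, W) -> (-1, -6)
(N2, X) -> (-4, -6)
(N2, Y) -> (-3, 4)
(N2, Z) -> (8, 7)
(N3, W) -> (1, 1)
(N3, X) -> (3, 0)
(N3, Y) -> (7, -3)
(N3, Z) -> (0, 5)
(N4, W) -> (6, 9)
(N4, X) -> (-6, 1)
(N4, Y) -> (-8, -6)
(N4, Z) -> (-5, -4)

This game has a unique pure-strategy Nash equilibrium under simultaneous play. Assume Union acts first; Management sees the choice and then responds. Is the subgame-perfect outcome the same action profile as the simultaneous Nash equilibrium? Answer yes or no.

no

Backward induction with Union moving first.
- N1: Management compares -6, 4, 9, 0 and picks Y; Union would get 3.
- N2: Management compares -6, -6, 4, 7 and picks Z; Union would get 8.
- N3: Management compares 1, 0, -3, 5 and picks Z; Union would get 0.
- N4: Management compares 9, 1, -6, -4 and picks W; Union would get 6.
Among 3, 8, 0, 6, the best is 8 at N2. Subgame-perfect outcome: (N2, Z) with payoffs (8, 7).
Now find the simultaneous Nash equilibrium.
Union's best replies: W→N4; X→N3; Y→N3; Z→N1.
Management's best replies: N1→Y; N2→Z; N3→Z; N4→W.
Only (N4, W) has each player best-responding; Nash payoffs (6, 9).
Sequential outcome (N2, Z) differs from the Nash profile (N4, W).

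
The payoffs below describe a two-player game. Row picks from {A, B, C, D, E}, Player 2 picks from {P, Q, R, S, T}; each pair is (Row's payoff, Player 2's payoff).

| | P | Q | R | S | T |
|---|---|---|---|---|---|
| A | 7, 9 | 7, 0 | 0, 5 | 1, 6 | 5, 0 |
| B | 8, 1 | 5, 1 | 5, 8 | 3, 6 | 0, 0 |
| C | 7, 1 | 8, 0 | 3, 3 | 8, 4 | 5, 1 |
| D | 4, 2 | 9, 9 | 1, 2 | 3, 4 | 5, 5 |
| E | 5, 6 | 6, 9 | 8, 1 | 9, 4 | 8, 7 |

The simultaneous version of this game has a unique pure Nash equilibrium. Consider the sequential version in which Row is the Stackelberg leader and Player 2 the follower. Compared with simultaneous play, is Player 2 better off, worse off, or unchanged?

Solve by backward induction (Row leads).
- A: Player 2 compares 9, 0, 5, 6, 0 and picks P; Row would get 7.
- B: Player 2 compares 1, 1, 8, 6, 0 and picks R; Row would get 5.
- C: Player 2 compares 1, 0, 3, 4, 1 and picks S; Row would get 8.
- D: Player 2 compares 2, 9, 2, 4, 5 and picks Q; Row would get 9.
- E: Player 2 compares 6, 9, 1, 4, 7 and picks Q; Row would get 6.
Among 7, 5, 8, 9, 6, the best is 9 at D. Subgame-perfect outcome: (D, Q) with payoffs (9, 9).
Now find the simultaneous Nash equilibrium.
Row's best replies: P→B; Q→D; R→E; S→E; T→E.
Player 2's best replies: A→P; B→R; C→S; D→Q; E→Q.
The unique mutual best reply is (D, Q), giving (9, 9).
Player 2 earns 9 sequentially versus 9 at the Nash outcome: unchanged.

unchanged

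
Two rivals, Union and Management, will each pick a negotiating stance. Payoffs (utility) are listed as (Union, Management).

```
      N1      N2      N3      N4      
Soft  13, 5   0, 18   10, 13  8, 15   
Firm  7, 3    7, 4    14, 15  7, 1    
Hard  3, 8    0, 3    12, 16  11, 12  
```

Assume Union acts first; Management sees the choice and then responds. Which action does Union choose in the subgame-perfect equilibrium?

Firm

Backward induction with Union moving first.
- Soft: BR = N2, leader payoff 0.
- Firm: BR = N3, leader payoff 14.
- Hard: BR = N3, leader payoff 12.
Union's induced payoffs are 0, 14, 12, so Union commits to Firm. Subgame-perfect outcome: (Firm, N3) with payoffs (14, 15).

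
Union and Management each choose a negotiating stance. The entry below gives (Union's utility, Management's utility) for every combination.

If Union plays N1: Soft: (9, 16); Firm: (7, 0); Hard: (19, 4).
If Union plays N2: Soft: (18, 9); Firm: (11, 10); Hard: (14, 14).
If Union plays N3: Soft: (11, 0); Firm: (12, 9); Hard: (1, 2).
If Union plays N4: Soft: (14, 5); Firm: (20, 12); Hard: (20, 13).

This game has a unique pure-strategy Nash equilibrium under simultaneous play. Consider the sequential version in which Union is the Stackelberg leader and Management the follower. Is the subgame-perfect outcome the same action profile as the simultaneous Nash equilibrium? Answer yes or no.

Work backward from Management's decision.
- N1: Management compares 16, 0, 4 and picks Soft; Union would get 9.
- N2: Management compares 9, 10, 14 and picks Hard; Union would get 14.
- N3: Management compares 0, 9, 2 and picks Firm; Union would get 12.
- N4: Management compares 5, 12, 13 and picks Hard; Union would get 20.
Union's induced payoffs are 9, 14, 12, 20, so Union commits to N4. Subgame-perfect outcome: (N4, Hard) with payoffs (20, 13).
Now find the simultaneous Nash equilibrium.
Union's best replies: Soft→N2; Firm→N4; Hard→N4.
Management's best replies: N1→Soft; N2→Hard; N3→Firm; N4→Hard.
The unique mutual best reply is (N4, Hard), giving (20, 13).
Sequential outcome (N4, Hard) coincides with the Nash profile (N4, Hard).

yes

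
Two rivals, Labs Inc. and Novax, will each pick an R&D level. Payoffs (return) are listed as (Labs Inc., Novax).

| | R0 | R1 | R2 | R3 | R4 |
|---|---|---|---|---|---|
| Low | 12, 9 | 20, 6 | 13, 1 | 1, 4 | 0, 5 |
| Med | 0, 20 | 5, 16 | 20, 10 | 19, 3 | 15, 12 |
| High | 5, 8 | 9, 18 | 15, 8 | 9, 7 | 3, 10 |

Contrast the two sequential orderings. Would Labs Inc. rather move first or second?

second

If Labs Inc. leads: Novax's best replies are Low→R0, Med→R0, High→R1; Labs Inc.'s induced payoffs 12, 0, 9; outcome (Low, R0), payoffs (12, 9).
If Novax leads: Labs Inc.'s best replies are R0→Low, R1→Low, R2→Med, R3→Med, R4→Med; Novax's induced payoffs 9, 6, 10, 3, 12; outcome (Med, R4), payoffs (15, 12).
Labs Inc. gets 12 moving first and 15 moving second, so Labs Inc. prefers to move second.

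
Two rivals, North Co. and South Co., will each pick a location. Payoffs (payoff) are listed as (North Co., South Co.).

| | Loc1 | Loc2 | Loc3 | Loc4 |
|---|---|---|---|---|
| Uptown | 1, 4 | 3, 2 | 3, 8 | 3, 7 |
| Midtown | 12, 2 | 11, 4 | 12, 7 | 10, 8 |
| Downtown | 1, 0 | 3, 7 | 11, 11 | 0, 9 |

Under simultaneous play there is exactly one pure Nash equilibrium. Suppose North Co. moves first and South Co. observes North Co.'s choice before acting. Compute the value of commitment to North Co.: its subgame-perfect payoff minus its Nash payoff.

1

Work backward from South Co.'s decision.
- Uptown: South Co. compares 4, 2, 8, 7 and picks Loc3; North Co. would get 3.
- Midtown: South Co. compares 2, 4, 7, 8 and picks Loc4; North Co. would get 10.
- Downtown: South Co. compares 0, 7, 11, 9 and picks Loc3; North Co. would get 11.
Maximizing over 3, 10, 11, North Co. chooses Downtown. Subgame-perfect outcome: (Downtown, Loc3) with payoffs (11, 11).
Under simultaneous play:
North Co.'s best replies: Loc1→Midtown; Loc2→Midtown; Loc3→Midtown; Loc4→Midtown.
South Co.'s best replies: Uptown→Loc3; Midtown→Loc4; Downtown→Loc3.
Only (Midtown, Loc4) has each player best-responding; Nash payoffs (10, 8).
North Co.'s commitment gain: 11 − 10 = 1.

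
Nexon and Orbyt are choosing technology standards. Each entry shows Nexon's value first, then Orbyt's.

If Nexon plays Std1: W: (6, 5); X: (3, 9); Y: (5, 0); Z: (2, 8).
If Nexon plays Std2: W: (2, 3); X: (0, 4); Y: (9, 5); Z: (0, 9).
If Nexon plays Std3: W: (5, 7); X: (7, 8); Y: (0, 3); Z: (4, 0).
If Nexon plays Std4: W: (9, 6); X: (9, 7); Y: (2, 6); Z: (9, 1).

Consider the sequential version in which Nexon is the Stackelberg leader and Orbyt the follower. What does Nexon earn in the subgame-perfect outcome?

Orbyt best-responds to each possible Nexon move:
- Std1: Orbyt compares 5, 9, 0, 8 and picks X; Nexon would get 3.
- Std2: Orbyt compares 3, 4, 5, 9 and picks Z; Nexon would get 0.
- Std3: Orbyt compares 7, 8, 3, 0 and picks X; Nexon would get 7.
- Std4: Orbyt compares 6, 7, 6, 1 and picks X; Nexon would get 9.
Among 3, 0, 7, 9, the best is 9 at Std4. Subgame-perfect outcome: (Std4, X) with payoffs (9, 7).

9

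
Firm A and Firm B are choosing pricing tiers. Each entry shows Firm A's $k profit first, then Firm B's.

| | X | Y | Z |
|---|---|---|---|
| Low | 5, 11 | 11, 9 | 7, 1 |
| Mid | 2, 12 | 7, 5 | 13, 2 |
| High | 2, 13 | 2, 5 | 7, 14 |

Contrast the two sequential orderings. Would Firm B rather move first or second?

second

If Firm A leads: Firm B's best replies are Low→X, Mid→X, High→Z; Firm A's induced payoffs 5, 2, 7; outcome (High, Z), payoffs (7, 14).
If Firm B leads: Firm A's best replies are X→Low, Y→Low, Z→Mid; Firm B's induced payoffs 11, 9, 2; outcome (Low, X), payoffs (5, 11).
Firm B gets 11 moving first and 14 moving second, so Firm B prefers to move second.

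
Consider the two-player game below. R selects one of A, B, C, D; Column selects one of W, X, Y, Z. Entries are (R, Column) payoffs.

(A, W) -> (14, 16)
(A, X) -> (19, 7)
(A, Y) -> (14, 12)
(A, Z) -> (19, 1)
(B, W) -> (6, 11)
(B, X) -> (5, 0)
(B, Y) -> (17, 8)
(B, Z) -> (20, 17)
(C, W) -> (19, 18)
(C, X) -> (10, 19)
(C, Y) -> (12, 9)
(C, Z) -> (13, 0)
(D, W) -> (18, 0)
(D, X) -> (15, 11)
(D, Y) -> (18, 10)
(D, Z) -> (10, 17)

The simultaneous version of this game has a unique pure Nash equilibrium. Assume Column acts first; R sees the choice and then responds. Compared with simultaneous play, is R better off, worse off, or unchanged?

Work backward from R's decision.
- W → R plays C (best of 14, 6, 19, 18); Column gets 18.
- X → R plays A (best of 19, 5, 10, 15); Column gets 7.
- Y → R plays D (best of 14, 17, 12, 18); Column gets 10.
- Z → R plays B (best of 19, 20, 13, 10); Column gets 17.
Among 18, 7, 10, 17, the best is 18 at W. Subgame-perfect outcome: (C, W) with payoffs (19, 18).
For the simultaneous game, intersect best replies.
R's best replies: W→C; X→A; Y→D; Z→B.
Column's best replies: A→W; B→Z; C→X; D→Z.
Only (B, Z) has each player best-responding; Nash payoffs (20, 17).
R earns 19 sequentially versus 20 at the Nash outcome: worse off.

worse off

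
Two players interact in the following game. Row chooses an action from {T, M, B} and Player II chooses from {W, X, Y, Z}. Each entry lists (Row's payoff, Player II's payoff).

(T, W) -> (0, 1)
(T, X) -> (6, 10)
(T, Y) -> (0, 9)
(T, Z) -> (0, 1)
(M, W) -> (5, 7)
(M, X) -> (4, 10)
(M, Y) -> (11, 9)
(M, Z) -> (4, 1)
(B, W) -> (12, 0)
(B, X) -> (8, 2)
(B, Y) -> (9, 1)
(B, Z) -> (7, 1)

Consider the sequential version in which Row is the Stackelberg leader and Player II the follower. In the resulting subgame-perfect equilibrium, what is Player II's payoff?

Solve by backward induction (Row leads).
- T → Player II plays X (best of 1, 10, 9, 1); Row gets 6.
- M → Player II plays X (best of 7, 10, 9, 1); Row gets 4.
- B → Player II plays X (best of 0, 2, 1, 1); Row gets 8.
Row's induced payoffs are 6, 4, 8, so Row commits to B. Subgame-perfect outcome: (B, X) with payoffs (8, 2).

2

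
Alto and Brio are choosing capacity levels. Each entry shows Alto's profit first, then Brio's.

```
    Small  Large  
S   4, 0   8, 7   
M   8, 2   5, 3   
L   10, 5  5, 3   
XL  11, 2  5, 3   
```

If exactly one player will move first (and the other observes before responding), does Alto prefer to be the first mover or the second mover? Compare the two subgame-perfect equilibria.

If Alto leads: Brio's best replies are S→Large, M→Large, L→Small, XL→Large; Alto's induced payoffs 8, 5, 10, 5; outcome (L, Small), payoffs (10, 5).
If Brio leads: Alto's best replies are Small→XL, Large→S; Brio's induced payoffs 2, 7; outcome (S, Large), payoffs (8, 7).
Alto gets 10 moving first and 8 moving second, so Alto prefers to move first.

first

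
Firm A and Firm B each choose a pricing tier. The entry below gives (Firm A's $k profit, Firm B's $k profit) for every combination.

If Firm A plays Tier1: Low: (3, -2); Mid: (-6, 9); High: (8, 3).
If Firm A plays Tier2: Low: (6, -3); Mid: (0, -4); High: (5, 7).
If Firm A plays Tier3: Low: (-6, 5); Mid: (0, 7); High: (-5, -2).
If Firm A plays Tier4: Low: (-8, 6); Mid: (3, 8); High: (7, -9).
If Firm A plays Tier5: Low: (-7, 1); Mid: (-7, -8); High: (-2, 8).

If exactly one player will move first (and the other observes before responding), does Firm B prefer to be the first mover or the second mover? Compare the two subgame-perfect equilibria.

first

If Firm A leads: Firm B's best replies are Tier1→Mid, Tier2→High, Tier3→Mid, Tier4→Mid, Tier5→High; Firm A's induced payoffs -6, 5, 0, 3, -2; outcome (Tier2, High), payoffs (5, 7).
If Firm B leads: Firm A's best replies are Low→Tier2, Mid→Tier4, High→Tier1; Firm B's induced payoffs -3, 8, 3; outcome (Tier4, Mid), payoffs (3, 8).
Firm B gets 8 moving first and 7 moving second, so Firm B prefers to move first.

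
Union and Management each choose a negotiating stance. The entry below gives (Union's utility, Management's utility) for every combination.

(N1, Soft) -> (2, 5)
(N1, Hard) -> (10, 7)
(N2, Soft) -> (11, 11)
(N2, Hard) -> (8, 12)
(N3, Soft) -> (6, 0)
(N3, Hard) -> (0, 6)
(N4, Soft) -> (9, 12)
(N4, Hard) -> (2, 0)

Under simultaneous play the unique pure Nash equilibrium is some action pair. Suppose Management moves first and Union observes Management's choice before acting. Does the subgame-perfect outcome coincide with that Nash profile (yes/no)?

no

Backward induction with Management moving first.
- Soft: Union compares 2, 11, 6, 9 and picks N2; Management would get 11.
- Hard: Union compares 10, 8, 0, 2 and picks N1; Management would get 7.
Management's induced payoffs are 11, 7, so Management commits to Soft. Subgame-perfect outcome: (N2, Soft) with payoffs (11, 11).
Under simultaneous play:
Union's best replies: Soft→N2; Hard→N1.
Management's best replies: N1→Hard; N2→Hard; N3→Hard; N4→Soft.
Only (N1, Hard) has each player best-responding; Nash payoffs (10, 7).
Sequential outcome (N2, Soft) differs from the Nash profile (N1, Hard).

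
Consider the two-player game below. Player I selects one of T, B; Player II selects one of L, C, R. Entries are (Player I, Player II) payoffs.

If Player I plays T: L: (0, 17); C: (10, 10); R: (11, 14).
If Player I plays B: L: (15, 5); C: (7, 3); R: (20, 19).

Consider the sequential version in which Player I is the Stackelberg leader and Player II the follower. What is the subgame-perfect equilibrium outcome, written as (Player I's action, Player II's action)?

Backward induction with Player I moving first.
- T: BR = L, leader payoff 0.
- B: BR = R, leader payoff 20.
Among 0, 20, the best is 20 at B. Subgame-perfect outcome: (B, R) with payoffs (20, 19).

(B, R)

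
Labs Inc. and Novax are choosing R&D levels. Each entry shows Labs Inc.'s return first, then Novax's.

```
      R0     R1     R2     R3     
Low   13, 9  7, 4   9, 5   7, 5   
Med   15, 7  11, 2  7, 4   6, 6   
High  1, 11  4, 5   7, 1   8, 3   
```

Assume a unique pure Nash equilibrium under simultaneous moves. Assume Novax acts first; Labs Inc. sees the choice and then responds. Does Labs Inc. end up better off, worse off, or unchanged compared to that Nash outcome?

Backward induction with Novax moving first.
- R0 → Labs Inc. plays Med (best of 13, 15, 1); Novax gets 7.
- R1 → Labs Inc. plays Med (best of 7, 11, 4); Novax gets 2.
- R2 → Labs Inc. plays Low (best of 9, 7, 7); Novax gets 5.
- R3 → Labs Inc. plays High (best of 7, 6, 8); Novax gets 3.
Maximizing over 7, 2, 5, 3, Novax chooses R0. Subgame-perfect outcome: (Med, R0) with payoffs (15, 7).
Now find the simultaneous Nash equilibrium.
Labs Inc.'s best replies: R0→Med; R1→Med; R2→Low; R3→High.
Novax's best replies: Low→R0; Med→R0; High→R0.
Only (Med, R0) has each player best-responding; Nash payoffs (15, 7).
Labs Inc. earns 15 sequentially versus 15 at the Nash outcome: unchanged.

unchanged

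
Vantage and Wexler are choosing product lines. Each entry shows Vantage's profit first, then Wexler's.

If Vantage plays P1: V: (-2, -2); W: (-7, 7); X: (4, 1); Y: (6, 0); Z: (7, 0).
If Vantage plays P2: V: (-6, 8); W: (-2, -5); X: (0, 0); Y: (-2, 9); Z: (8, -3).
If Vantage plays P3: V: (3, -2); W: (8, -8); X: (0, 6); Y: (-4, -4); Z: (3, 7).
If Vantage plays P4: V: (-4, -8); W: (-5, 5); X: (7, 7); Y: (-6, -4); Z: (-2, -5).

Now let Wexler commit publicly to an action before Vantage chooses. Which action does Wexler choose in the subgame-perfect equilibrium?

Work backward from Vantage's decision.
- V → Vantage plays P3 (best of -2, -6, 3, -4); Wexler gets -2.
- W → Vantage plays P3 (best of -7, -2, 8, -5); Wexler gets -8.
- X → Vantage plays P4 (best of 4, 0, 0, 7); Wexler gets 7.
- Y → Vantage plays P1 (best of 6, -2, -4, -6); Wexler gets 0.
- Z → Vantage plays P2 (best of 7, 8, 3, -2); Wexler gets -3.
Wexler's induced payoffs are -2, -8, 7, 0, -3, so Wexler commits to X. Subgame-perfect outcome: (P4, X) with payoffs (7, 7).

X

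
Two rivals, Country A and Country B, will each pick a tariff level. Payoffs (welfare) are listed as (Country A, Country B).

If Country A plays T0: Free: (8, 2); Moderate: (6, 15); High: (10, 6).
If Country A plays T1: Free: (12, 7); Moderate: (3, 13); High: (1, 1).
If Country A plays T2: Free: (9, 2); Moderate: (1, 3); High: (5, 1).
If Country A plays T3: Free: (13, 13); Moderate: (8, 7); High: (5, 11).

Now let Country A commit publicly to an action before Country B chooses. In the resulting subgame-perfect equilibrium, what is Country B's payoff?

13

Backward induction with Country A moving first.
- T0 → Country B plays Moderate (best of 2, 15, 6); Country A gets 6.
- T1 → Country B plays Moderate (best of 7, 13, 1); Country A gets 3.
- T2 → Country B plays Moderate (best of 2, 3, 1); Country A gets 1.
- T3 → Country B plays Free (best of 13, 7, 11); Country A gets 13.
Country A's induced payoffs are 6, 3, 1, 13, so Country A commits to T3. Subgame-perfect outcome: (T3, Free) with payoffs (13, 13).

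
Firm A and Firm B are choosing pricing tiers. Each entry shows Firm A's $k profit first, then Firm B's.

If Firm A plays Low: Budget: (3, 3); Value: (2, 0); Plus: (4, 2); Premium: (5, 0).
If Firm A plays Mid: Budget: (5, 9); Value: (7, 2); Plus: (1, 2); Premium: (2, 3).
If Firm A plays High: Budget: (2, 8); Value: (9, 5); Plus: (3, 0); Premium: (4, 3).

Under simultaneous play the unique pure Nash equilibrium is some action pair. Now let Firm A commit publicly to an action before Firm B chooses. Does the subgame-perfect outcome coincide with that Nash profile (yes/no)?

yes

Solve by backward induction (Firm A leads).
- Low: BR = Budget, leader payoff 3.
- Mid: BR = Budget, leader payoff 5.
- High: BR = Budget, leader payoff 2.
Among 3, 5, 2, the best is 5 at Mid. Subgame-perfect outcome: (Mid, Budget) with payoffs (5, 9).
Under simultaneous play:
Firm A's best replies: Budget→Mid; Value→High; Plus→Low; Premium→Low.
Firm B's best replies: Low→Budget; Mid→Budget; High→Budget.
The unique mutual best reply is (Mid, Budget), giving (5, 9).
Sequential outcome (Mid, Budget) coincides with the Nash profile (Mid, Budget).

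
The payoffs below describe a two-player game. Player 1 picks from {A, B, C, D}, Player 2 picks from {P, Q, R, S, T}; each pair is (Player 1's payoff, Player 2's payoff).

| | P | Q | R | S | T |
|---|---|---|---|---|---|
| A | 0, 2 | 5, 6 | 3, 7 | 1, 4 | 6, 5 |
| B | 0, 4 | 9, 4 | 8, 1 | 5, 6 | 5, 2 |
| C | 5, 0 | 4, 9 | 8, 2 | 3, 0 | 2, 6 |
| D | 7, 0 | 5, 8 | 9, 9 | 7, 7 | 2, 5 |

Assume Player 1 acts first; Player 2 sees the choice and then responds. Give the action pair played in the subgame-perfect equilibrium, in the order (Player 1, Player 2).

(D, R)

Player 2 best-responds to each possible Player 1 move:
- A → Player 2 plays R (best of 2, 6, 7, 4, 5); Player 1 gets 3.
- B → Player 2 plays S (best of 4, 4, 1, 6, 2); Player 1 gets 5.
- C → Player 2 plays Q (best of 0, 9, 2, 0, 6); Player 1 gets 4.
- D → Player 2 plays R (best of 0, 8, 9, 7, 5); Player 1 gets 9.
Player 1's induced payoffs are 3, 5, 4, 9, so Player 1 commits to D. Subgame-perfect outcome: (D, R) with payoffs (9, 9).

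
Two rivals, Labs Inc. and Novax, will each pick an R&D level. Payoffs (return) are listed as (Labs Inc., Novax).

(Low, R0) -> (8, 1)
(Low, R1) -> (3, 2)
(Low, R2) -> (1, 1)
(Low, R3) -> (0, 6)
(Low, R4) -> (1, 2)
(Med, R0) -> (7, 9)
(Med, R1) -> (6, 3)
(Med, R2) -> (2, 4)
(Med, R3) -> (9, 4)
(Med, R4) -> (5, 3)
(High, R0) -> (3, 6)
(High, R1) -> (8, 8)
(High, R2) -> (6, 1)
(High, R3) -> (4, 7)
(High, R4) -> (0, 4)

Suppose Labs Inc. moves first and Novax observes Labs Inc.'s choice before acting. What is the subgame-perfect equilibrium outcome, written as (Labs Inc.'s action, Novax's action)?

Novax best-responds to each possible Labs Inc. move:
- Low → Novax plays R3 (best of 1, 2, 1, 6, 2); Labs Inc. gets 0.
- Med → Novax plays R0 (best of 9, 3, 4, 4, 3); Labs Inc. gets 7.
- High → Novax plays R1 (best of 6, 8, 1, 7, 4); Labs Inc. gets 8.
Among 0, 7, 8, the best is 8 at High. Subgame-perfect outcome: (High, R1) with payoffs (8, 8).

(High, R1)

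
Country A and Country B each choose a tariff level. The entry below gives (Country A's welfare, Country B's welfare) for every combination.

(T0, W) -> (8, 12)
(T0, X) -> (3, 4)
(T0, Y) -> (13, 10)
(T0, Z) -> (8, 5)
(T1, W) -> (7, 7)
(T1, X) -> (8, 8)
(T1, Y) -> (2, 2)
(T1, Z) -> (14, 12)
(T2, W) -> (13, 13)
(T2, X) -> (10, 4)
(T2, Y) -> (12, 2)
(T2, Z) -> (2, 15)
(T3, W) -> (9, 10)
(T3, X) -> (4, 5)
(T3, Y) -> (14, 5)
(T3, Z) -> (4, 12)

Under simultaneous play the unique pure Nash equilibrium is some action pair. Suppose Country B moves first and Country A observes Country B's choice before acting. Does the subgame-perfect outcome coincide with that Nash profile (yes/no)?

no

Country A best-responds to each possible Country B move:
- W: BR = T2, leader payoff 13.
- X: BR = T2, leader payoff 4.
- Y: BR = T3, leader payoff 5.
- Z: BR = T1, leader payoff 12.
Country B's induced payoffs are 13, 4, 5, 12, so Country B commits to W. Subgame-perfect outcome: (T2, W) with payoffs (13, 13).
Under simultaneous play:
Country A's best replies: W→T2; X→T2; Y→T3; Z→T1.
Country B's best replies: T0→W; T1→Z; T2→Z; T3→Z.
The unique mutual best reply is (T1, Z), giving (14, 12).
Sequential outcome (T2, W) differs from the Nash profile (T1, Z).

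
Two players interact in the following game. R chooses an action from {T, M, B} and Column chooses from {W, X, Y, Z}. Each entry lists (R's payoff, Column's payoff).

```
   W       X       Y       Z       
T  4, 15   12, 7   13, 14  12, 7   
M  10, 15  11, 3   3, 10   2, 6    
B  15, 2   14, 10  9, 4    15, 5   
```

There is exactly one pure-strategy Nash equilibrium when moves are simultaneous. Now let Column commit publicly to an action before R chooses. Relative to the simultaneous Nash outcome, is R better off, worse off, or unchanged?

worse off

Solve by backward induction (Column leads).
- W: BR = B, leader payoff 2.
- X: BR = B, leader payoff 10.
- Y: BR = T, leader payoff 14.
- Z: BR = B, leader payoff 5.
Among 2, 10, 14, 5, the best is 14 at Y. Subgame-perfect outcome: (T, Y) with payoffs (13, 14).
For the simultaneous game, intersect best replies.
R's best replies: W→B; X→B; Y→T; Z→B.
Column's best replies: T→W; M→W; B→X.
Only (B, X) has each player best-responding; Nash payoffs (14, 10).
R earns 13 sequentially versus 14 at the Nash outcome: worse off.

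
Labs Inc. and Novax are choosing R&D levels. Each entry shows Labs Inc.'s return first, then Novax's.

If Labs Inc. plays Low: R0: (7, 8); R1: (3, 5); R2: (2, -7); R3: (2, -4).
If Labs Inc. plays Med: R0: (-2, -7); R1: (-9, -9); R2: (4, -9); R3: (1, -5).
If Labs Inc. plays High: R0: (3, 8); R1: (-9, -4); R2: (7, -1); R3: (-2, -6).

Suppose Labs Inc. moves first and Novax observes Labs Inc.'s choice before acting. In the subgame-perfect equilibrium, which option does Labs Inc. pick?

Novax best-responds to each possible Labs Inc. move:
- Low → Novax plays R0 (best of 8, 5, -7, -4); Labs Inc. gets 7.
- Med → Novax plays R3 (best of -7, -9, -9, -5); Labs Inc. gets 1.
- High → Novax plays R0 (best of 8, -4, -1, -6); Labs Inc. gets 3.
Among 7, 1, 3, the best is 7 at Low. Subgame-perfect outcome: (Low, R0) with payoffs (7, 8).

Low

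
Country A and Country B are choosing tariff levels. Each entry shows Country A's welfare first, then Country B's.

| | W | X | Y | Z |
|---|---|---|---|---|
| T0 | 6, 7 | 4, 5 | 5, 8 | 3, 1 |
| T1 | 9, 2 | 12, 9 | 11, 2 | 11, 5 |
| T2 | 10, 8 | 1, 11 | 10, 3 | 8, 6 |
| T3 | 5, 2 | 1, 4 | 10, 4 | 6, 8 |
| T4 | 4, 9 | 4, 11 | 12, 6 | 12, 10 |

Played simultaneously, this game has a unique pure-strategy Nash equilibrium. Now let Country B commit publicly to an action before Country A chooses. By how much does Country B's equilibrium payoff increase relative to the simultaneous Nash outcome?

Work backward from Country A's decision.
- W: BR = T2, leader payoff 8.
- X: BR = T1, leader payoff 9.
- Y: BR = T4, leader payoff 6.
- Z: BR = T4, leader payoff 10.
Maximizing over 8, 9, 6, 10, Country B chooses Z. Subgame-perfect outcome: (T4, Z) with payoffs (12, 10).
Now find the simultaneous Nash equilibrium.
Country A's best replies: W→T2; X→T1; Y→T4; Z→T4.
Country B's best replies: T0→Y; T1→X; T2→X; T3→Z; T4→X.
Only (T1, X) has each player best-responding; Nash payoffs (12, 9).
Country B's commitment gain: 10 − 9 = 1.

1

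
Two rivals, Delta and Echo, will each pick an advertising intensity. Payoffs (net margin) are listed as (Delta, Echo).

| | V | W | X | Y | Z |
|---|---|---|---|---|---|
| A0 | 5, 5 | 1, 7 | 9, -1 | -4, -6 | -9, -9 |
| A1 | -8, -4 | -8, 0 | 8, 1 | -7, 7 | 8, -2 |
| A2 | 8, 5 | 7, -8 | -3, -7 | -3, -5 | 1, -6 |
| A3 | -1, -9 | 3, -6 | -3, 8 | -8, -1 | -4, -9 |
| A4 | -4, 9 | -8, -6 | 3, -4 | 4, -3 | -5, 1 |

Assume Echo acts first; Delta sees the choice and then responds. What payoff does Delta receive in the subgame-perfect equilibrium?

Delta best-responds to each possible Echo move:
- V: BR = A2, leader payoff 5.
- W: BR = A2, leader payoff -8.
- X: BR = A0, leader payoff -1.
- Y: BR = A4, leader payoff -3.
- Z: BR = A1, leader payoff -2.
Echo's induced payoffs are 5, -8, -1, -3, -2, so Echo commits to V. Subgame-perfect outcome: (A2, V) with payoffs (8, 5).

8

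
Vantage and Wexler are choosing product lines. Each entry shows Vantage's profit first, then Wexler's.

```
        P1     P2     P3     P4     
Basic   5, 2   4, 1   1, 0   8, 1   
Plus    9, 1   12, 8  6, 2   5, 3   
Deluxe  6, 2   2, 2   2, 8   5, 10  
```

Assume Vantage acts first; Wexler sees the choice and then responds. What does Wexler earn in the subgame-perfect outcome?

Work backward from Wexler's decision.
- Basic: Wexler compares 2, 1, 0, 1 and picks P1; Vantage would get 5.
- Plus: Wexler compares 1, 8, 2, 3 and picks P2; Vantage would get 12.
- Deluxe: Wexler compares 2, 2, 8, 10 and picks P4; Vantage would get 5.
Among 5, 12, 5, the best is 12 at Plus. Subgame-perfect outcome: (Plus, P2) with payoffs (12, 8).

8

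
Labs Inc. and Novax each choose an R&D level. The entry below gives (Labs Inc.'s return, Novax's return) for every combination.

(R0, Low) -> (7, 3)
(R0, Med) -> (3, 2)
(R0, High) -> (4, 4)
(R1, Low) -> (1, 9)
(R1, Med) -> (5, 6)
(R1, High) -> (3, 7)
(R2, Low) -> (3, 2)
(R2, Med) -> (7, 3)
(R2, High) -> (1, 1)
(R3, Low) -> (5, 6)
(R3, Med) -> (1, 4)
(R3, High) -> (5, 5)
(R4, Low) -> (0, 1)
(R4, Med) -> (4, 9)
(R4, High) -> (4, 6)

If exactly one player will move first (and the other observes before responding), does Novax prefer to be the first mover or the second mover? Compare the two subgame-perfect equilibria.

first

If Labs Inc. leads: Novax's best replies are R0→High, R1→Low, R2→Med, R3→Low, R4→Med; Labs Inc.'s induced payoffs 4, 1, 7, 5, 4; outcome (R2, Med), payoffs (7, 3).
If Novax leads: Labs Inc.'s best replies are Low→R0, Med→R2, High→R3; Novax's induced payoffs 3, 3, 5; outcome (R3, High), payoffs (5, 5).
Novax gets 5 moving first and 3 moving second, so Novax prefers to move first.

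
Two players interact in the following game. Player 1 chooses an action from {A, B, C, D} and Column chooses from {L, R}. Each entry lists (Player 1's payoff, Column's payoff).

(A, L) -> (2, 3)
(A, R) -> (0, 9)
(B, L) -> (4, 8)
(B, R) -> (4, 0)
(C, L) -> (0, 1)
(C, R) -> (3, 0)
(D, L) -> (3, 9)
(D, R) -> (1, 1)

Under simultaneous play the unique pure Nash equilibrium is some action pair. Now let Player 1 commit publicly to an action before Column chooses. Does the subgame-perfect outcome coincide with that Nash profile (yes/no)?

yes

Solve by backward induction (Player 1 leads).
- A: Column compares 3, 9 and picks R; Player 1 would get 0.
- B: Column compares 8, 0 and picks L; Player 1 would get 4.
- C: Column compares 1, 0 and picks L; Player 1 would get 0.
- D: Column compares 9, 1 and picks L; Player 1 would get 3.
Among 0, 4, 0, 3, the best is 4 at B. Subgame-perfect outcome: (B, L) with payoffs (4, 8).
For the simultaneous game, intersect best replies.
Player 1's best replies: L→B; R→B.
Column's best replies: A→R; B→L; C→L; D→L.
Only (B, L) has each player best-responding; Nash payoffs (4, 8).
Sequential outcome (B, L) coincides with the Nash profile (B, L).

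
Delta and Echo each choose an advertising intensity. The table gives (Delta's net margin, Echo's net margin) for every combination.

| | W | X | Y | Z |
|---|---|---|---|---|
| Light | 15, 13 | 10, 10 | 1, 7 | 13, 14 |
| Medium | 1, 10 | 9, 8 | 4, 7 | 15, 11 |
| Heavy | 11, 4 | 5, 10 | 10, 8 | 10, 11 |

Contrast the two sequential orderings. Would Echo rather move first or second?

If Delta leads: Echo's best replies are Light→Z, Medium→Z, Heavy→Z; Delta's induced payoffs 13, 15, 10; outcome (Medium, Z), payoffs (15, 11).
If Echo leads: Delta's best replies are W→Light, X→Light, Y→Heavy, Z→Medium; Echo's induced payoffs 13, 10, 8, 11; outcome (Light, W), payoffs (15, 13).
Echo gets 13 moving first and 11 moving second, so Echo prefers to move first.

first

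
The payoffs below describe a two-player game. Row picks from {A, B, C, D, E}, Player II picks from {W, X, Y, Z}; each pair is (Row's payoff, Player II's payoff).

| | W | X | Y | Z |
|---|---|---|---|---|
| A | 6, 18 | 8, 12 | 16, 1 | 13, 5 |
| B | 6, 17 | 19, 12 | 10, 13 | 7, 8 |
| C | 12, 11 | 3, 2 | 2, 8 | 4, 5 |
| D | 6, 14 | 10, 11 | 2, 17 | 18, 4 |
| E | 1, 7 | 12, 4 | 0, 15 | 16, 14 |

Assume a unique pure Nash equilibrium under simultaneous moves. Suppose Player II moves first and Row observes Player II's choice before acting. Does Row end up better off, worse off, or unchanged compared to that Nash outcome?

Work backward from Row's decision.
- W: BR = C, leader payoff 11.
- X: BR = B, leader payoff 12.
- Y: BR = A, leader payoff 1.
- Z: BR = D, leader payoff 4.
Among 11, 12, 1, 4, the best is 12 at X. Subgame-perfect outcome: (B, X) with payoffs (19, 12).
Under simultaneous play:
Row's best replies: W→C; X→B; Y→A; Z→D.
Player II's best replies: A→W; B→W; C→W; D→Y; E→Y.
Only (C, W) has each player best-responding; Nash payoffs (12, 11).
Row earns 19 sequentially versus 12 at the Nash outcome: better off.

better off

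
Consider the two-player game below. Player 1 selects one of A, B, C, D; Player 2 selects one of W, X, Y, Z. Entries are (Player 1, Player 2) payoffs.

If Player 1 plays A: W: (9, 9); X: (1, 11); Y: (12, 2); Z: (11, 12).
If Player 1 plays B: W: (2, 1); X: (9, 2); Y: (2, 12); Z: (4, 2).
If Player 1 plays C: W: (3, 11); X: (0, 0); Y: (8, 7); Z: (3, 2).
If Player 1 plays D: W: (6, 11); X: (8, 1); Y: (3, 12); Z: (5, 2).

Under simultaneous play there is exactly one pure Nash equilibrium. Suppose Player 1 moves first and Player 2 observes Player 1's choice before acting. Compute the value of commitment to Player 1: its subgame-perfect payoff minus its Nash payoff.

0

Player 2 best-responds to each possible Player 1 move:
- A → Player 2 plays Z (best of 9, 11, 2, 12); Player 1 gets 11.
- B → Player 2 plays Y (best of 1, 2, 12, 2); Player 1 gets 2.
- C → Player 2 plays W (best of 11, 0, 7, 2); Player 1 gets 3.
- D → Player 2 plays Y (best of 11, 1, 12, 2); Player 1 gets 3.
Maximizing over 11, 2, 3, 3, Player 1 chooses A. Subgame-perfect outcome: (A, Z) with payoffs (11, 12).
For the simultaneous game, intersect best replies.
Player 1's best replies: W→A; X→B; Y→A; Z→A.
Player 2's best replies: A→Z; B→Y; C→W; D→Y.
Only (A, Z) has each player best-responding; Nash payoffs (11, 12).
Player 1's commitment gain: 11 − 11 = 0.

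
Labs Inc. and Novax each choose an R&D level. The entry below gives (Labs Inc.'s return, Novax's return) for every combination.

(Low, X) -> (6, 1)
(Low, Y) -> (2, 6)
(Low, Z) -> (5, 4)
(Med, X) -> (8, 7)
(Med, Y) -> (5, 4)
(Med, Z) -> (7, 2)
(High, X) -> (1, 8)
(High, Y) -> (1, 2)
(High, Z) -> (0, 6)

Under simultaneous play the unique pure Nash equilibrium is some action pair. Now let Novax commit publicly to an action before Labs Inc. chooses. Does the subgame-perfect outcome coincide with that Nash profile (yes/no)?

Backward induction with Novax moving first.
- X → Labs Inc. plays Med (best of 6, 8, 1); Novax gets 7.
- Y → Labs Inc. plays Med (best of 2, 5, 1); Novax gets 4.
- Z → Labs Inc. plays Med (best of 5, 7, 0); Novax gets 2.
Novax's induced payoffs are 7, 4, 2, so Novax commits to X. Subgame-perfect outcome: (Med, X) with payoffs (8, 7).
For the simultaneous game, intersect best replies.
Labs Inc.'s best replies: X→Med; Y→Med; Z→Med.
Novax's best replies: Low→Y; Med→X; High→X.
Only (Med, X) has each player best-responding; Nash payoffs (8, 7).
Sequential outcome (Med, X) coincides with the Nash profile (Med, X).

yes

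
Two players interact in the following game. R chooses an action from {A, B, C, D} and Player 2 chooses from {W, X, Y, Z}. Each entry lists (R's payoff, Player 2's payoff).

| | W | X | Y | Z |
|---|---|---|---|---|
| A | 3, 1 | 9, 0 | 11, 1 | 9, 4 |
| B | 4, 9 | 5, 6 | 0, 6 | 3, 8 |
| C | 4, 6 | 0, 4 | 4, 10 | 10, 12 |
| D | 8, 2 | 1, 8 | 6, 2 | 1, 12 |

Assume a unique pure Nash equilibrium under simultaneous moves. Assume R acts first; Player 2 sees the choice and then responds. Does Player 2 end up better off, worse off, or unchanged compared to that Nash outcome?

Solve by backward induction (R leads).
- A: Player 2 compares 1, 0, 1, 4 and picks Z; R would get 9.
- B: Player 2 compares 9, 6, 6, 8 and picks W; R would get 4.
- C: Player 2 compares 6, 4, 10, 12 and picks Z; R would get 10.
- D: Player 2 compares 2, 8, 2, 12 and picks Z; R would get 1.
R's induced payoffs are 9, 4, 10, 1, so R commits to C. Subgame-perfect outcome: (C, Z) with payoffs (10, 12).
For the simultaneous game, intersect best replies.
R's best replies: W→D; X→A; Y→A; Z→C.
Player 2's best replies: A→Z; B→W; C→Z; D→Z.
The unique mutual best reply is (C, Z), giving (10, 12).
Player 2 earns 12 sequentially versus 12 at the Nash outcome: unchanged.

unchanged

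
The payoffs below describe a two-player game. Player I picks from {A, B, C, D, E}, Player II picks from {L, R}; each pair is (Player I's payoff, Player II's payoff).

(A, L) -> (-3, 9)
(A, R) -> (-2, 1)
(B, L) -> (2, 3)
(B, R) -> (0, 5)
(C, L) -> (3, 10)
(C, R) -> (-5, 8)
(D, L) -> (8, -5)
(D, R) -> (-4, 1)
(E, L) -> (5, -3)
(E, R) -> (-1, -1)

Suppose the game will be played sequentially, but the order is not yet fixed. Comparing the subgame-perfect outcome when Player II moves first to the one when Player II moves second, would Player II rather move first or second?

If Player I leads: Player II's best replies are A→L, B→R, C→L, D→R, E→R; Player I's induced payoffs -3, 0, 3, -4, -1; outcome (C, L), payoffs (3, 10).
If Player II leads: Player I's best replies are L→D, R→B; Player II's induced payoffs -5, 5; outcome (B, R), payoffs (0, 5).
Player II gets 5 moving first and 10 moving second, so Player II prefers to move second.

second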